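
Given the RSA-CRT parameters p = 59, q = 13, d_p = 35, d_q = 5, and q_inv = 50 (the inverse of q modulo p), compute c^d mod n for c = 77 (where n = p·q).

155

m₁ = c^(d_p) mod p: c ≡ 18 (mod 59), and 18^35 mod 59 = 37.
m₂ = c^(d_q) mod q: c ≡ 12 (mod 13), and 12^5 mod 13 = 12.
h = q_inv·(m₁ − m₂) mod p = 50·(37 − 12) mod 59 = 11.
m = m₂ + h·q = 12 + 11·13 = 155.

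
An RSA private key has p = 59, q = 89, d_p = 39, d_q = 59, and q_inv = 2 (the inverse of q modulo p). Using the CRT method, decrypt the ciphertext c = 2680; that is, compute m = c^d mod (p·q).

1137

m₁ = c^(d_p) mod p: c ≡ 25 (mod 59), and 25^39 mod 59 = 16.
m₂ = c^(d_q) mod q: c ≡ 10 (mod 89), and 10^59 mod 89 = 69.
h = q_inv·(m₁ − m₂) mod p = 2·(16 − 69) mod 59 = 12.
m = m₂ + h·q = 69 + 12·89 = 1137.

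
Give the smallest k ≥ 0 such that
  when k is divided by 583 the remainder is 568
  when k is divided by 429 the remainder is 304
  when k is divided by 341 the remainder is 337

32050

gcd(583, 429) = 11 and 11 | (304 − 568), so the pair is consistent; merging gives k ≡ 9313 (mod 22737), where 22737 = lcm(583, 429).
gcd(22737, 341) = 11 and 11 | (337 − 9313), so the pair is consistent; merging gives k ≡ 32050 (mod 704847), where 704847 = lcm(22737, 341).
The solution is unique modulo lcm(583, 429, 341) = 704847.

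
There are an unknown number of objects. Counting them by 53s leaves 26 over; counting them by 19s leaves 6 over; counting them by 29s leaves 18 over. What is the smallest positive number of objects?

16403

The moduli are pairwise coprime; M = 53·19·29 = 29203.
M/53 = 551; 551 ≡ 21 (mod 53); 21·48 ≡ 1, so inverse 48.
M/19 = 1537; 1537 ≡ 17 (mod 19); 17·9 ≡ 1, so inverse 9.
M/29 = 1007; 1007 ≡ 21 (mod 29); 21·18 ≡ 1, so inverse 18.
N ≡ 26·551·48 + 6·1537·9 + 18·1007·18 = 1096914.
1096914 mod 29203 = 16403.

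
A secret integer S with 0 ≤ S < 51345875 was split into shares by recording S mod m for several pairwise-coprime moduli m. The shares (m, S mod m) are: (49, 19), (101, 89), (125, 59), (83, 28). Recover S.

From S ≡ 19 (mod 49) write S = 19 + 49t. Substituting into S ≡ 89 (mod 101) gives 49t ≡ 70 (mod 101), and since 49⁻¹ ≡ 33 (mod 101), t ≡ 88. Hence S ≡ 19 + 49·88 = 4331 (mod 4949).
From S ≡ 4331 (mod 4949) write S = 4331 + 4949t. Substituting into S ≡ 59 (mod 125) gives 4949t ≡ 103 (mod 125), and since 74⁻¹ ≡ 49 (mod 125), t ≡ 47. Hence S ≡ 4331 + 4949·47 = 236934 (mod 618625).
From S ≡ 236934 (mod 618625) write S = 236934 + 618625t. Substituting into S ≡ 28 (mod 83) gives 618625t ≡ 59 (mod 83), and since 26⁻¹ ≡ 16 (mod 83), t ≡ 31. Hence S ≡ 236934 + 618625·31 = 19414309 (mod 51345875).

19414309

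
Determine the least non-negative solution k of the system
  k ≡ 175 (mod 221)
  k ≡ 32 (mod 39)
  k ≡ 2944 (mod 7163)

167693

gcd(221, 39) = 13 and 13 | (32 − 175), so the pair is consistent; merging gives k ≡ 617 (mod 663), where 663 = lcm(221, 39).
gcd(663, 7163) = 13 and 13 | (2944 − 617), so the pair is consistent; merging gives k ≡ 167693 (mod 365313), where 365313 = lcm(663, 7163).
The solution is unique modulo lcm(221, 39, 7163) = 365313.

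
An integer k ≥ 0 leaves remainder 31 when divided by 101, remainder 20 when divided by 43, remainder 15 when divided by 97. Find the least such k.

352319

From k ≡ 31 (mod 101) write k = 31 + 101t. Substituting into k ≡ 20 (mod 43) gives 101t ≡ 32 (mod 43), and since 15⁻¹ ≡ 23 (mod 43), t ≡ 5. Hence k ≡ 31 + 101·5 = 536 (mod 4343).
From k ≡ 536 (mod 4343) write k = 536 + 4343t. Substituting into k ≡ 15 (mod 97) gives 4343t ≡ 61 (mod 97), and since 75⁻¹ ≡ 22 (mod 97), t ≡ 81. Hence k ≡ 536 + 4343·81 = 352319 (mod 421271).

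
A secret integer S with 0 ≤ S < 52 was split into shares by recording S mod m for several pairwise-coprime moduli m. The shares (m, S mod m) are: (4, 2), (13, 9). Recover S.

From S ≡ 2 (mod 4) write S = 2 + 4t. Substituting into S ≡ 9 (mod 13) gives 4t ≡ 7 (mod 13), and since 4⁻¹ ≡ 10 (mod 13), t ≡ 5. Hence S ≡ 2 + 4·5 = 22 (mod 52).

22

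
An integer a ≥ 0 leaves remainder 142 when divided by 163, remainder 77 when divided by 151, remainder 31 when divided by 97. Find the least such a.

464855

From a ≡ 142 (mod 163) write a = 142 + 163t. Substituting into a ≡ 77 (mod 151) gives 163t ≡ 86 (mod 151), and since 12⁻¹ ≡ 63 (mod 151), t ≡ 133. Hence a ≡ 142 + 163·133 = 21821 (mod 24613).
From a ≡ 21821 (mod 24613) write a = 21821 + 24613t. Substituting into a ≡ 31 (mod 97) gives 24613t ≡ 35 (mod 97), and since 72⁻¹ ≡ 31 (mod 97), t ≡ 18. Hence a ≡ 21821 + 24613·18 = 464855 (mod 2387461).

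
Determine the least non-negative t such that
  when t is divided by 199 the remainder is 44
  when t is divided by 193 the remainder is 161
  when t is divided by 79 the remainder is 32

From t ≡ 44 (mod 199) write t = 44 + 199s. Substituting into t ≡ 161 (mod 193) gives 199s ≡ 117 (mod 193), and since 6⁻¹ ≡ 161 (mod 193), s ≡ 116. Hence t ≡ 44 + 199·116 = 23128 (mod 38407).
From t ≡ 23128 (mod 38407) write t = 23128 + 38407s. Substituting into t ≡ 32 (mod 79) gives 38407s ≡ 51 (mod 79), and since 13⁻¹ ≡ 73 (mod 79), s ≡ 10. Hence t ≡ 23128 + 38407·10 = 407198 (mod 3034153).

407198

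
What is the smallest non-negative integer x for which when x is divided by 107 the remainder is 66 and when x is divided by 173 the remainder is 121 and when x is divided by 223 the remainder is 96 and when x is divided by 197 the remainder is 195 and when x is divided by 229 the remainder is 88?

104971163757

The moduli are pairwise coprime; N = 107·173·223·197·229 = 186224343689.
N/107 = 1740414427; 1740414427 ≡ 42 (mod 107); 42·79 ≡ 1, so inverse 79.
N/173 = 1076441293; 1076441293 ≡ 1 (mod 173), inverse 1.
N/223 = 835086743; 835086743 ≡ 134 (mod 223); 134·5 ≡ 1, so inverse 5.
N/197 = 945301237; 945301237 ≡ 86 (mod 197); 86·126 ≡ 1, so inverse 126.
N/229 = 813206741; 813206741 ≡ 32 (mod 229); 32·136 ≡ 1, so inverse 136.
x ≡ 66·1740414427·79 + 121·1076441293·1 + 96·835086743·5 + 195·945301237·126 + 88·813206741·136 = 42564121524849.
42564121524849 mod 186224343689 = 104971163757.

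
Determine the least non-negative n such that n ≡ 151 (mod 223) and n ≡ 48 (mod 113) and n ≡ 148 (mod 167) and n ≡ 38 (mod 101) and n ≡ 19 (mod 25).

3932647744

The moduli are pairwise coprime; M = 223·113·167·101·25 = 10625788325.
M/223 = 47649275; 47649275 ≡ 196 (mod 223); 196·33 ≡ 1, so inverse 33.
M/113 = 94033525; 94033525 ≡ 10 (mod 113); 10·34 ≡ 1, so inverse 34.
M/167 = 63627475; 63627475 ≡ 141 (mod 167); 141·122 ≡ 1, so inverse 122.
M/101 = 105205825; 105205825 ≡ 84 (mod 101); 84·95 ≡ 1, so inverse 95.
M/25 = 425031533; 425031533 ≡ 8 (mod 25); 8·22 ≡ 1, so inverse 22.
n ≡ 151·47649275·33 + 48·94033525·34 + 148·63627475·122 + 38·105205825·95 + 19·425031533·22 = 2097212947769.
2097212947769 mod 10625788325 = 3932647744.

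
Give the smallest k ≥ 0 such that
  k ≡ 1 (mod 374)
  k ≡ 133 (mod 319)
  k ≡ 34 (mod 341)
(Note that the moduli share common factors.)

243849

gcd(374, 319) = 11 and 11 | (133 − 1), so the pair is consistent; merging gives k ≡ 5237 (mod 10846), where 10846 = lcm(374, 319).
gcd(10846, 341) = 11 and 11 | (34 − 5237), so the pair is consistent; merging gives k ≡ 243849 (mod 336226), where 336226 = lcm(10846, 341).
The solution is unique modulo lcm(374, 319, 341) = 336226.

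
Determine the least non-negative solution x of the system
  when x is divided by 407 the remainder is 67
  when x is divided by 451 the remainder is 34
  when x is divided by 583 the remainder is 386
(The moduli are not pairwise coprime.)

gcd(407, 451) = 11 and 11 | (34 − 67), so the pair is consistent; merging gives x ≡ 4544 (mod 16687), where 16687 = lcm(407, 451).
gcd(16687, 583) = 11 and 11 | (386 − 4544), so the pair is consistent; merging gives x ≡ 54605 (mod 884411), where 884411 = lcm(16687, 583).
The solution is unique modulo lcm(407, 451, 583) = 884411.

54605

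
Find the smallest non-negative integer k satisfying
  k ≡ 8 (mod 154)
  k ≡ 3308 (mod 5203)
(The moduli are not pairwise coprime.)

13714

Combine the congruences pairwise.
gcd(154, 5203) = 11 and 11 | (3308 − 8), so the pair is consistent; merging gives k ≡ 13714 (mod 72842), where 72842 = lcm(154, 5203).
The solution is unique modulo lcm(154, 5203) = 72842.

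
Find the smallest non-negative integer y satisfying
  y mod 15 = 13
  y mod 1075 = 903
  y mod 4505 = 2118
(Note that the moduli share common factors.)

1227478

Combine the congruences pairwise.
gcd(15, 1075) = 5 and 5 | (903 − 13), so the pair is consistent; merging gives y ≡ 1978 (mod 3225), where 3225 = lcm(15, 1075).
gcd(3225, 4505) = 5 and 5 | (2118 − 1978), so the pair is consistent; merging gives y ≡ 1227478 (mod 2905725), where 2905725 = lcm(3225, 4505).
The solution is unique modulo lcm(15, 1075, 4505) = 2905725.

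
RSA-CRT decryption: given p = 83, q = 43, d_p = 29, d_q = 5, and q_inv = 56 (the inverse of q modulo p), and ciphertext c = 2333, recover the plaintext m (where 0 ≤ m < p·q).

m₁ = c^(d_p) mod p: c ≡ 9 (mod 83), and 9^29 mod 83 = 48.
m₂ = c^(d_q) mod q: c ≡ 11 (mod 43), and 11^5 mod 43 = 16.
h = q_inv·(m₁ − m₂) mod p = 56·(48 − 16) mod 83 = 49.
m = m₂ + h·q = 16 + 49·43 = 2123.

2123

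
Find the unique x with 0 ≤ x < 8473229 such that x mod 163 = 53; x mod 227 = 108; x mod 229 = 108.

6861864

The moduli are pairwise coprime; N = 163·227·229 = 8473229.
N/163 = 51983; 51983 ≡ 149 (mod 163); 149·128 ≡ 1, so inverse 128.
N/227 = 37327; 37327 ≡ 99 (mod 227); 99·133 ≡ 1, so inverse 133.
N/229 = 37001; 37001 ≡ 132 (mod 229); 132·144 ≡ 1, so inverse 144.
x ≡ 53·51983·128 + 108·37327·133 + 108·37001·144 = 1464257252.
1464257252 mod 8473229 = 6861864.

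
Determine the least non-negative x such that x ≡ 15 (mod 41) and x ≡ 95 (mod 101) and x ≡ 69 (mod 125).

The moduli are pairwise coprime; N = 41·101·125 = 517625.
N/41 = 12625; 12625 ≡ 38 (mod 41); 38·27 ≡ 1, so inverse 27.
N/101 = 5125; 5125 ≡ 75 (mod 101); 75·66 ≡ 1, so inverse 66.
N/125 = 4141; 4141 ≡ 16 (mod 125); 16·86 ≡ 1, so inverse 86.
x ≡ 15·12625·27 + 95·5125·66 + 69·4141·86 = 61819569.
61819569 mod 517625 = 222194.

222194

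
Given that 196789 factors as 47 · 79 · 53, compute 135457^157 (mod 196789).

101961

Mod 47: 135457 ≡ 3; by Fermat, exponent reduces to 157 mod 46 = 19; 3^19 ≡ 18 (mod 47).
Mod 79: 135457 ≡ 51; by Fermat, exponent reduces to 157 mod 78 = 1; 51^1 ≡ 51 (mod 79).
Mod 53: 135457 ≡ 42; by Fermat, exponent reduces to 157 mod 52 = 1; 42^1 ≡ 42 (mod 53).
Combine by CRT: x ≡ 18 (mod 47), x ≡ 51 (mod 79), x ≡ 42 (mod 53) ⇒ x ≡ 101961 (mod 196789).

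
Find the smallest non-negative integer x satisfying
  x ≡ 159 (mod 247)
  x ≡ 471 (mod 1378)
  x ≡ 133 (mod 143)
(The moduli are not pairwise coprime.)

Combine the congruences pairwise.
gcd(247, 1378) = 13 and 13 | (471 − 159), so the pair is consistent; merging gives x ≡ 4605 (mod 26182), where 26182 = lcm(247, 1378).
gcd(26182, 143) = 13 and 13 | (133 − 4605), so the pair is consistent; merging gives x ≡ 214061 (mod 288002), where 288002 = lcm(26182, 143).
The solution is unique modulo lcm(247, 1378, 143) = 288002.

214061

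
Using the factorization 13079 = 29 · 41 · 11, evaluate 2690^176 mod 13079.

10389

Mod 29: 2690 ≡ 22; by Fermat, exponent reduces to 176 mod 28 = 8; 22^8 ≡ 7 (mod 29).
Mod 41: 2690 ≡ 25; by Fermat, exponent reduces to 176 mod 40 = 16; 25^16 ≡ 16 (mod 41).
Mod 11: 2690 ≡ 6; by Fermat, exponent reduces to 176 mod 10 = 6; 6^6 ≡ 5 (mod 11).
Combine by CRT: x ≡ 7 (mod 29), x ≡ 16 (mod 41), x ≡ 5 (mod 11) ⇒ x ≡ 10389 (mod 13079).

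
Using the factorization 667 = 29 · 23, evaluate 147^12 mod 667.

239

Mod 29: 147 ≡ 2; 2^12 ≡ 7 (mod 29).
Mod 23: 147 ≡ 9; 9^12 ≡ 9 (mod 23).
Combine by CRT: x ≡ 7 (mod 29), x ≡ 9 (mod 23) ⇒ x ≡ 239 (mod 667).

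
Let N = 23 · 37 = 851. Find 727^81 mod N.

845

Mod 23: 727 ≡ 14; by Fermat, exponent reduces to 81 mod 22 = 15; 14^15 ≡ 17 (mod 23).
Mod 37: 727 ≡ 24; by Fermat, exponent reduces to 81 mod 36 = 9; 24^9 ≡ 31 (mod 37).
Combine by CRT: x ≡ 17 (mod 23), x ≡ 31 (mod 37) ⇒ x ≡ 845 (mod 851).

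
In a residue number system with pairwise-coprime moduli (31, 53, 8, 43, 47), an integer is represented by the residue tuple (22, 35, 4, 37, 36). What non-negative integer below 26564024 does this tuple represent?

The moduli are pairwise coprime; N = 31·53·8·43·47 = 26564024.
N/31 = 856904; 856904 ≡ 2 (mod 31); 2·16 ≡ 1, so inverse 16.
N/53 = 501208; 501208 ≡ 40 (mod 53); 40·4 ≡ 1, so inverse 4.
N/8 = 3320503; 3320503 ≡ 7 (mod 8); 7·7 ≡ 1, so inverse 7.
N/43 = 617768; 617768 ≡ 30 (mod 43); 30·33 ≡ 1, so inverse 33.
N/47 = 565192; 565192 ≡ 17 (mod 47); 17·36 ≡ 1, so inverse 36.
x ≡ 22·856904·16 + 35·501208·4 + 4·3320503·7 + 37·617768·33 + 36·565192·36 = 1951556972.
1951556972 mod 26564024 = 12383220.

12383220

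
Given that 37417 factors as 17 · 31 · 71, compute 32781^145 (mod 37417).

Mod 17: 32781 ≡ 5; by Fermat, exponent reduces to 145 mod 16 = 1; 5^1 ≡ 5 (mod 17).
Mod 31: 32781 ≡ 14; by Fermat, exponent reduces to 145 mod 30 = 25; 14^25 ≡ 25 (mod 31).
Mod 71: 32781 ≡ 50; by Fermat, exponent reduces to 145 mod 70 = 5; 50^5 ≡ 32 (mod 71).
Combine by CRT: x ≡ 5 (mod 17), x ≡ 25 (mod 31), x ≡ 32 (mod 71) ⇒ x ≡ 29568 (mod 37417).

29568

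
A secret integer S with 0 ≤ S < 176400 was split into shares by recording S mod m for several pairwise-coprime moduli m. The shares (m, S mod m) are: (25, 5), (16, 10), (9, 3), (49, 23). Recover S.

31530

From S ≡ 5 (mod 25) write S = 5 + 25t. Substituting into S ≡ 10 (mod 16) gives 25t ≡ 5 (mod 16), and since 9⁻¹ ≡ 9 (mod 16), t ≡ 13. Hence S ≡ 5 + 25·13 = 330 (mod 400).
From S ≡ 330 (mod 400) write S = 330 + 400t. Substituting into S ≡ 3 (mod 9) gives 400t ≡ 6 (mod 9), and since 4⁻¹ ≡ 7 (mod 9), t ≡ 6. Hence S ≡ 330 + 400·6 = 2730 (mod 3600).
From S ≡ 2730 (mod 3600) write S = 2730 + 3600t. Substituting into S ≡ 23 (mod 49) gives 3600t ≡ 37 (mod 49), and since 23⁻¹ ≡ 32 (mod 49), t ≡ 8. Hence S ≡ 2730 + 3600·8 = 31530 (mod 176400).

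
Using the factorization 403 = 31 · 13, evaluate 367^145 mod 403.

Mod 31: 367 ≡ 26; by Fermat, exponent reduces to 145 mod 30 = 25; 26^25 ≡ 26 (mod 31).
Mod 13: 367 ≡ 3; by Fermat, exponent reduces to 145 mod 12 = 1; 3^1 ≡ 3 (mod 13).
Combine by CRT: x ≡ 26 (mod 31), x ≡ 3 (mod 13) ⇒ x ≡ 367 (mod 403).

367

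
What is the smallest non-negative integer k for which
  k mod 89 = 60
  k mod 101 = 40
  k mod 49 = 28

266882

From k ≡ 60 (mod 89) write k = 60 + 89t. Substituting into k ≡ 40 (mod 101) gives 89t ≡ 81 (mod 101), and since 89⁻¹ ≡ 42 (mod 101), t ≡ 69. Hence k ≡ 60 + 89·69 = 6201 (mod 8989).
From k ≡ 6201 (mod 8989) write k = 6201 + 8989t. Substituting into k ≡ 28 (mod 49) gives 8989t ≡ 1 (mod 49), and since 22⁻¹ ≡ 29 (mod 49), t ≡ 29. Hence k ≡ 6201 + 8989·29 = 266882 (mod 440461).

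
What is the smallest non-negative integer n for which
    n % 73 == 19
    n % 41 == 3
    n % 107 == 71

231940

Combine the congruences pairwise.
From n ≡ 19 (mod 73) write n = 19 + 73t. Substituting into n ≡ 3 (mod 41) gives 73t ≡ 25 (mod 41), and since 32⁻¹ ≡ 9 (mod 41), t ≡ 20. Hence n ≡ 19 + 73·20 = 1479 (mod 2993).
From n ≡ 1479 (mod 2993) write n = 1479 + 2993t. Substituting into n ≡ 71 (mod 107) gives 2993t ≡ 90 (mod 107), and since 104⁻¹ ≡ 71 (mod 107), t ≡ 77. Hence n ≡ 1479 + 2993·77 = 231940 (mod 320251).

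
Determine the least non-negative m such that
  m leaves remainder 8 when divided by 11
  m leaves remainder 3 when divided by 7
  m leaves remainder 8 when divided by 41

1361

From m ≡ 8 (mod 11) write m = 8 + 11t. Substituting into m ≡ 3 (mod 7) gives 11t ≡ 2 (mod 7), and since 4⁻¹ ≡ 2 (mod 7), t ≡ 4. Hence m ≡ 8 + 11·4 = 52 (mod 77).
From m ≡ 52 (mod 77) write m = 52 + 77t. Substituting into m ≡ 8 (mod 41) gives 77t ≡ 38 (mod 41), and since 36⁻¹ ≡ 8 (mod 41), t ≡ 17. Hence m ≡ 52 + 77·17 = 1361 (mod 3157).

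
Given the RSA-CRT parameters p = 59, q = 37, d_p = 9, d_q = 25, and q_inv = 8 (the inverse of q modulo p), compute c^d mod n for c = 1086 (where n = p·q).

227

m₁ = c^(d_p) mod p: c ≡ 24 (mod 59), and 24^9 mod 59 = 50.
m₂ = c^(d_q) mod q: c ≡ 13 (mod 37), and 13^25 mod 37 = 5.
h = q_inv·(m₁ − m₂) mod p = 8·(50 − 5) mod 59 = 6.
m = m₂ + h·q = 5 + 6·37 = 227.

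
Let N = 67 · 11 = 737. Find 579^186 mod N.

81

Mod 67: 579 ≡ 43; by Fermat, exponent reduces to 186 mod 66 = 54; 43^54 ≡ 14 (mod 67).
Mod 11: 579 ≡ 7; by Fermat, exponent reduces to 186 mod 10 = 6; 7^6 ≡ 4 (mod 11).
Combine by CRT: x ≡ 14 (mod 67), x ≡ 4 (mod 11) ⇒ x ≡ 81 (mod 737).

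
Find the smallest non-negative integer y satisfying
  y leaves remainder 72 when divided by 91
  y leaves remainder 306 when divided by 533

Combine the congruences pairwise.
gcd(91, 533) = 13 and 13 | (306 − 72), so the pair is consistent; merging gives y ≡ 2438 (mod 3731), where 3731 = lcm(91, 533).
The solution is unique modulo lcm(91, 533) = 3731.

2438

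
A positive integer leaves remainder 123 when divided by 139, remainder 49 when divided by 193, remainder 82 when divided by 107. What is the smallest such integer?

From a ≡ 123 (mod 139) write a = 123 + 139t. Substituting into a ≡ 49 (mod 193) gives 139t ≡ 119 (mod 193), and since 139⁻¹ ≡ 25 (mod 193), t ≡ 80. Hence a ≡ 123 + 139·80 = 11243 (mod 26827).
From a ≡ 11243 (mod 26827) write a = 11243 + 26827t. Substituting into a ≡ 82 (mod 107) gives 26827t ≡ 74 (mod 107), and since 77⁻¹ ≡ 82 (mod 107), t ≡ 76. Hence a ≡ 11243 + 26827·76 = 2050095 (mod 2870489).

2050095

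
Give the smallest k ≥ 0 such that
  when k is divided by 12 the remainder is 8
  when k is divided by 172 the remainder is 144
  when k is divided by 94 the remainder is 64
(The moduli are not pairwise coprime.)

gcd(12, 172) = 4 and 4 | (144 − 8), so the pair is consistent; merging gives k ≡ 488 (mod 516), where 516 = lcm(12, 172).
gcd(516, 94) = 2 and 2 | (64 − 488), so the pair is consistent; merging gives k ≡ 1004 (mod 24252), where 24252 = lcm(516, 94).
The solution is unique modulo lcm(12, 172, 94) = 24252.

1004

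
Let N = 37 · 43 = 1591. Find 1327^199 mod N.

Mod 37: 1327 ≡ 32; by Fermat, exponent reduces to 199 mod 36 = 19; 32^19 ≡ 5 (mod 37).
Mod 43: 1327 ≡ 37; by Fermat, exponent reduces to 199 mod 42 = 31; 37^31 ≡ 37 (mod 43).
Combine by CRT: x ≡ 5 (mod 37), x ≡ 37 (mod 43) ⇒ x ≡ 338 (mod 1591).

338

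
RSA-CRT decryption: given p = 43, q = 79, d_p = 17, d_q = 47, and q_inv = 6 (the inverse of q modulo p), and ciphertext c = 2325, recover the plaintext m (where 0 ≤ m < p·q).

m₁ = c^(d_p) mod p: c ≡ 3 (mod 43), and 3^17 mod 43 = 26.
m₂ = c^(d_q) mod q: c ≡ 34 (mod 79), and 34^47 mod 79 = 6.
h = q_inv·(m₁ − m₂) mod p = 6·(26 − 6) mod 43 = 34.
m = m₂ + h·q = 6 + 34·79 = 2692.

2692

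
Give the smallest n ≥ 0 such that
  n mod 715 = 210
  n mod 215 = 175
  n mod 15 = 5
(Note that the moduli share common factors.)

76715

gcd(715, 215) = 5 and 5 | (175 − 210), so the pair is consistent; merging gives n ≡ 15225 (mod 30745), where 30745 = lcm(715, 215).
gcd(30745, 15) = 5 and 5 | (5 − 15225), so the pair is consistent; merging gives n ≡ 76715 (mod 92235), where 92235 = lcm(30745, 15).
The solution is unique modulo lcm(715, 215, 15) = 92235.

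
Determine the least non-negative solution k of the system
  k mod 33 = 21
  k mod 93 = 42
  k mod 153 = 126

Combine the congruences pairwise.
gcd(33, 93) = 3 and 3 | (42 − 21), so the pair is consistent; merging gives k ≡ 879 (mod 1023), where 1023 = lcm(33, 93).
gcd(1023, 153) = 3 and 3 | (126 − 879), so the pair is consistent; merging gives k ≡ 39753 (mod 52173), where 52173 = lcm(1023, 153).
The solution is unique modulo lcm(33, 93, 153) = 52173.

39753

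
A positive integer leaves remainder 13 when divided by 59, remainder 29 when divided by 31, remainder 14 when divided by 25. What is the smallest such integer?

25914

The moduli are pairwise coprime; N = 59·31·25 = 45725.
N/59 = 775; 775 ≡ 8 (mod 59); 8·37 ≡ 1, so inverse 37.
N/31 = 1475; 1475 ≡ 18 (mod 31); 18·19 ≡ 1, so inverse 19.
N/25 = 1829; 1829 ≡ 4 (mod 25); 4·19 ≡ 1, so inverse 19.
a ≡ 13·775·37 + 29·1475·19 + 14·1829·19 = 1672014.
1672014 mod 45725 = 25914.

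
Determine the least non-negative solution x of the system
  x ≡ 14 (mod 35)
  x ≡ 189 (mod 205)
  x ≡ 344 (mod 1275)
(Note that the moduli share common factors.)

gcd(35, 205) = 5 and 5 | (189 − 14), so the pair is consistent; merging gives x ≡ 189 (mod 1435), where 1435 = lcm(35, 205).
gcd(1435, 1275) = 5 and 5 | (344 − 189), so the pair is consistent; merging gives x ≡ 356069 (mod 365925), where 365925 = lcm(1435, 1275).
The solution is unique modulo lcm(35, 205, 1275) = 365925.

356069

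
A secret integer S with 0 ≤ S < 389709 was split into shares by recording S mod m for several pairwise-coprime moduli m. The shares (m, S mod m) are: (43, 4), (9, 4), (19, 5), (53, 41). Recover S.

The moduli are pairwise coprime; N = 43·9·19·53 = 389709.
N/43 = 9063; 9063 ≡ 33 (mod 43); 33·30 ≡ 1, so inverse 30.
N/9 = 43301; 43301 ≡ 2 (mod 9); 2·5 ≡ 1, so inverse 5.
N/19 = 20511; 20511 ≡ 10 (mod 19); 10·2 ≡ 1, so inverse 2.
N/53 = 7353; 7353 ≡ 39 (mod 53); 39·34 ≡ 1, so inverse 34.
S ≡ 4·9063·30 + 4·43301·5 + 5·20511·2 + 41·7353·34 = 12408772.
12408772 mod 389709 = 327793.

327793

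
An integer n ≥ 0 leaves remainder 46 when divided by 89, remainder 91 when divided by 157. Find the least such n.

8412

From n ≡ 46 (mod 89) write n = 46 + 89t. Substituting into n ≡ 91 (mod 157) gives 89t ≡ 45 (mod 157), and since 89⁻¹ ≡ 30 (mod 157), t ≡ 94. Hence n ≡ 46 + 89·94 = 8412 (mod 13973).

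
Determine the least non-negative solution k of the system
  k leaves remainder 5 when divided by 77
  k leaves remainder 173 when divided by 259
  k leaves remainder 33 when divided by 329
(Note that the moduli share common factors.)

Combine the congruences pairwise.
gcd(77, 259) = 7 and 7 | (173 − 5), so the pair is consistent; merging gives k ≡ 1468 (mod 2849), where 2849 = lcm(77, 259).
gcd(2849, 329) = 7 and 7 | (33 − 1468), so the pair is consistent; merging gives k ≡ 12864 (mod 133903), where 133903 = lcm(2849, 329).
The solution is unique modulo lcm(77, 259, 329) = 133903.

12864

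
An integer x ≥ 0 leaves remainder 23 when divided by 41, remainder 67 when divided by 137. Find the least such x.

4451

From x ≡ 23 (mod 41) write x = 23 + 41t. Substituting into x ≡ 67 (mod 137) gives 41t ≡ 44 (mod 137), and since 41⁻¹ ≡ 127 (mod 137), t ≡ 108. Hence x ≡ 23 + 41·108 = 4451 (mod 5617).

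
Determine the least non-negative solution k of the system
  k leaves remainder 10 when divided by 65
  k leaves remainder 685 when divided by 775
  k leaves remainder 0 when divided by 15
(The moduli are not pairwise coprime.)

Combine the congruences pairwise.
gcd(65, 775) = 5 and 5 | (685 − 10), so the pair is consistent; merging gives k ≡ 4560 (mod 10075), where 10075 = lcm(65, 775).
gcd(10075, 15) = 5 and 5 | (0 − 4560), so the pair is consistent; merging gives k ≡ 4560 (mod 30225), where 30225 = lcm(10075, 15).
The solution is unique modulo lcm(65, 775, 15) = 30225.

4560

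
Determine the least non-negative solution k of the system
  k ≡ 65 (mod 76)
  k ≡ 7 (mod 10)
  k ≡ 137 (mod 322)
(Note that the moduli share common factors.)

Combine the congruences pairwise.
gcd(76, 10) = 2 and 2 | (7 − 65), so the pair is consistent; merging gives k ≡ 217 (mod 380), where 380 = lcm(76, 10).
gcd(380, 322) = 2 and 2 | (137 − 217), so the pair is consistent; merging gives k ≡ 35557 (mod 61180), where 61180 = lcm(380, 322).
The solution is unique modulo lcm(76, 10, 322) = 61180.

35557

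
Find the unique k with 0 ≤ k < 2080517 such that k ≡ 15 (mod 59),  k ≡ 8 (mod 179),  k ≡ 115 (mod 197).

882478

From k ≡ 15 (mod 59) write k = 15 + 59t. Substituting into k ≡ 8 (mod 179) gives 59t ≡ 172 (mod 179), and since 59⁻¹ ≡ 88 (mod 179), t ≡ 100. Hence k ≡ 15 + 59·100 = 5915 (mod 10561).
From k ≡ 5915 (mod 10561) write k = 5915 + 10561t. Substituting into k ≡ 115 (mod 197) gives 10561t ≡ 110 (mod 197), and since 120⁻¹ ≡ 110 (mod 197), t ≡ 83. Hence k ≡ 5915 + 10561·83 = 882478 (mod 2080517).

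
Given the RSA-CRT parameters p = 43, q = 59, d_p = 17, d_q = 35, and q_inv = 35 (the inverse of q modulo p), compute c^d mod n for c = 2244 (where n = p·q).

2060

m₁ = c^(d_p) mod p: c ≡ 8 (mod 43), and 8^17 mod 43 = 39.
m₂ = c^(d_q) mod q: c ≡ 2 (mod 59), and 2^35 mod 59 = 54.
h = q_inv·(m₁ − m₂) mod p = 35·(39 − 54) mod 43 = 34.
m = m₂ + h·q = 54 + 34·59 = 2060.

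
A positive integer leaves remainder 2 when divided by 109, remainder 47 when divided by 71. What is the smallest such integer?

From t ≡ 2 (mod 109) write t = 2 + 109s. Substituting into t ≡ 47 (mod 71) gives 109s ≡ 45 (mod 71), and since 38⁻¹ ≡ 43 (mod 71), s ≡ 18. Hence t ≡ 2 + 109·18 = 1964 (mod 7739).

1964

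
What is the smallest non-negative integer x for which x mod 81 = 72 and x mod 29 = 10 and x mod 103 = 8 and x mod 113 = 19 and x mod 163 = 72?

The moduli are pairwise coprime; N = 81·29·103·113·163 = 4456421793.
N/81 = 55017553; 55017553 ≡ 4 (mod 81); 4·61 ≡ 1, so inverse 61.
N/29 = 153669717; 153669717 ≡ 22 (mod 29); 22·4 ≡ 1, so inverse 4.
N/103 = 43266231; 43266231 ≡ 51 (mod 103); 51·101 ≡ 1, so inverse 101.
N/113 = 39437361; 39437361 ≡ 22 (mod 113); 22·36 ≡ 1, so inverse 36.
N/163 = 27340011; 27340011 ≡ 21 (mod 163); 21·132 ≡ 1, so inverse 132.
x ≡ 72·55017553·61 + 10·153669717·4 + 8·43266231·101 + 19·39437361·36 + 72·27340011·132 = 569557615572.
569557615572 mod 4456421793 = 3592047861.

3592047861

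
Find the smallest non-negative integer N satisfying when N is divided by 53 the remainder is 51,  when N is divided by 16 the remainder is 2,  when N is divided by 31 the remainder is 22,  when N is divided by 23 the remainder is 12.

602290

From N ≡ 51 (mod 53) write N = 51 + 53t. Substituting into N ≡ 2 (mod 16) gives 53t ≡ 15 (mod 16), and since 5⁻¹ ≡ 13 (mod 16), t ≡ 3. Hence N ≡ 51 + 53·3 = 210 (mod 848).
From N ≡ 210 (mod 848) write N = 210 + 848t. Substituting into N ≡ 22 (mod 31) gives 848t ≡ 29 (mod 31), and since 11⁻¹ ≡ 17 (mod 31), t ≡ 28. Hence N ≡ 210 + 848·28 = 23954 (mod 26288).
From N ≡ 23954 (mod 26288) write N = 23954 + 26288t. Substituting into N ≡ 12 (mod 23) gives 26288t ≡ 1 (mod 23), and since 22⁻¹ ≡ 22 (mod 23), t ≡ 22. Hence N ≡ 23954 + 26288·22 = 602290 (mod 604624).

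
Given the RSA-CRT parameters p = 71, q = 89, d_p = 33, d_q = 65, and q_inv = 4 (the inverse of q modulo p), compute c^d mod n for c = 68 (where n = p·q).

3755

m₁ = c^(d_p) mod p: c ≡ 68 (mod 71), and 68^33 mod 71 = 63.
m₂ = c^(d_q) mod q: c ≡ 68 (mod 89), and 68^65 mod 89 = 17.
h = q_inv·(m₁ − m₂) mod p = 4·(63 − 17) mod 71 = 42.
m = m₂ + h·q = 17 + 42·89 = 3755.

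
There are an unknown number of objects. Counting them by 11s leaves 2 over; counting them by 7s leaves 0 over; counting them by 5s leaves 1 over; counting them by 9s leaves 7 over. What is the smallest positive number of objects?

The moduli are pairwise coprime; M = 11·7·5·9 = 3465.
M/11 = 315; 315 ≡ 7 (mod 11); 7·8 ≡ 1, so inverse 8.
M/7 = 495; 495 ≡ 5 (mod 7); 5·3 ≡ 1, so inverse 3.
M/5 = 693; 693 ≡ 3 (mod 5); 3·2 ≡ 1, so inverse 2.
M/9 = 385; 385 ≡ 7 (mod 9); 7·4 ≡ 1, so inverse 4.
N ≡ 2·315·8 + 0·495·3 + 1·693·2 + 7·385·4 = 17206.
17206 mod 3465 = 3346.

3346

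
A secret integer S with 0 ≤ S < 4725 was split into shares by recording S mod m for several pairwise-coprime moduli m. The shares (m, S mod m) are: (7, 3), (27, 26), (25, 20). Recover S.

1970

The moduli are pairwise coprime; N = 7·27·25 = 4725.
N/7 = 675; 675 ≡ 3 (mod 7); 3·5 ≡ 1, so inverse 5.
N/27 = 175; 175 ≡ 13 (mod 27); 13·25 ≡ 1, so inverse 25.
N/25 = 189; 189 ≡ 14 (mod 25); 14·9 ≡ 1, so inverse 9.
S ≡ 3·675·5 + 26·175·25 + 20·189·9 = 157895.
157895 mod 4725 = 1970.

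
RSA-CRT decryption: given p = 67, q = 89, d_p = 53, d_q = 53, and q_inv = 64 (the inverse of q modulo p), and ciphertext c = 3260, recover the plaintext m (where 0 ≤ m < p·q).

1240

m₁ = c^(d_p) mod p: c ≡ 44 (mod 67), and 44^53 mod 67 = 34.
m₂ = c^(d_q) mod q: c ≡ 56 (mod 89), and 56^53 mod 89 = 83.
h = q_inv·(m₁ − m₂) mod p = 64·(34 − 83) mod 67 = 13.
m = m₂ + h·q = 83 + 13·89 = 1240.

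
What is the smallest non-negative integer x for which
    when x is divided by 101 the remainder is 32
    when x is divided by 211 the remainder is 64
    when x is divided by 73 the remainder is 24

Combine the congruences pairwise.
From x ≡ 32 (mod 101) write x = 32 + 101t. Substituting into x ≡ 64 (mod 211) gives 101t ≡ 32 (mod 211), and since 101⁻¹ ≡ 117 (mod 211), t ≡ 157. Hence x ≡ 32 + 101·157 = 15889 (mod 21311).
From x ≡ 15889 (mod 21311) write x = 15889 + 21311t. Substituting into x ≡ 24 (mod 73) gives 21311t ≡ 49 (mod 73), and since 68⁻¹ ≡ 29 (mod 73), t ≡ 34. Hence x ≡ 15889 + 21311·34 = 740463 (mod 1555703).

740463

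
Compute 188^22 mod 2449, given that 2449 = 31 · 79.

Mod 31: 188 ≡ 2; 2^22 ≡ 4 (mod 31).
Mod 79: 188 ≡ 30; 30^22 ≡ 20 (mod 79).
Combine by CRT: x ≡ 4 (mod 31), x ≡ 20 (mod 79) ⇒ x ≡ 810 (mod 2449).

810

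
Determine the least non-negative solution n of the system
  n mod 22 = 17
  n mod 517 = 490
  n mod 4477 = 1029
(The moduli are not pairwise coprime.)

Combine the congruences pairwise.
gcd(22, 517) = 11 and 11 | (490 − 17), so the pair is consistent; merging gives n ≡ 1007 (mod 1034), where 1034 = lcm(22, 517).
gcd(1034, 4477) = 11 and 11 | (1029 − 1007), so the pair is consistent; merging gives n ≡ 27891 (mod 420838), where 420838 = lcm(1034, 4477).
The solution is unique modulo lcm(22, 517, 4477) = 420838.

27891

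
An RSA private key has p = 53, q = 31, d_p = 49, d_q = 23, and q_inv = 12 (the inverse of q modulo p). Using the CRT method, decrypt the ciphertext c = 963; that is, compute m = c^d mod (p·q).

163

m₁ = c^(d_p) mod p: c ≡ 9 (mod 53), and 9^49 mod 53 = 4.
m₂ = c^(d_q) mod q: c ≡ 2 (mod 31), and 2^23 mod 31 = 8.
h = q_inv·(m₁ − m₂) mod p = 12·(4 − 8) mod 53 = 5.
m = m₂ + h·q = 8 + 5·31 = 163.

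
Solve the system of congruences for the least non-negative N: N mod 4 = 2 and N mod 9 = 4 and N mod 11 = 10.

274

The moduli are pairwise coprime; M = 4·9·11 = 396.
M/4 = 99; 99 ≡ 3 (mod 4); 3·3 ≡ 1, so inverse 3.
M/9 = 44; 44 ≡ 8 (mod 9); 8·8 ≡ 1, so inverse 8.
M/11 = 36; 36 ≡ 3 (mod 11); 3·4 ≡ 1, so inverse 4.
N ≡ 2·99·3 + 4·44·8 + 10·36·4 = 3442.
3442 mod 396 = 274.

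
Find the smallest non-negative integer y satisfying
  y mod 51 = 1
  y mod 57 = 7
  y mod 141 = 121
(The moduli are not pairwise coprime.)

Combine the congruences pairwise.
gcd(51, 57) = 3 and 3 | (7 − 1), so the pair is consistent; merging gives y ≡ 919 (mod 969), where 969 = lcm(51, 57).
gcd(969, 141) = 3 and 3 | (121 − 919), so the pair is consistent; merging gives y ≡ 13516 (mod 45543), where 45543 = lcm(969, 141).
The solution is unique modulo lcm(51, 57, 141) = 45543.

13516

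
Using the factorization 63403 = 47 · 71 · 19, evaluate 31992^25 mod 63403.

Mod 47: 31992 ≡ 32; 32^25 ≡ 37 (mod 47).
Mod 71: 31992 ≡ 42; 42^25 ≡ 34 (mod 71).
Mod 19: 31992 ≡ 15; by Fermat, exponent reduces to 25 mod 18 = 7; 15^7 ≡ 13 (mod 19).
Combine by CRT: x ≡ 37 (mod 47), x ≡ 34 (mod 71), x ≡ 13 (mod 19) ⇒ x ≡ 50515 (mod 63403).

50515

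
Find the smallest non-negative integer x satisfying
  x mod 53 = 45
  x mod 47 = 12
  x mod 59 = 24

Combine the congruences pairwise.
From x ≡ 45 (mod 53) write x = 45 + 53t. Substituting into x ≡ 12 (mod 47) gives 53t ≡ 14 (mod 47), and since 6⁻¹ ≡ 8 (mod 47), t ≡ 18. Hence x ≡ 45 + 53·18 = 999 (mod 2491).
From x ≡ 999 (mod 2491) write x = 999 + 2491t. Substituting into x ≡ 24 (mod 59) gives 2491t ≡ 28 (mod 59), and since 13⁻¹ ≡ 50 (mod 59), t ≡ 43. Hence x ≡ 999 + 2491·43 = 108112 (mod 146969).

108112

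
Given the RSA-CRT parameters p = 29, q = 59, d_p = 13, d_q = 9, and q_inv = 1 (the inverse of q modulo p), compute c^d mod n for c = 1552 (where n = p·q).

m₁ = c^(d_p) mod p: c ≡ 15 (mod 29), and 15^13 mod 29 = 27.
m₂ = c^(d_q) mod q: c ≡ 18 (mod 59), and 18^9 mod 59 = 38.
h = q_inv·(m₁ − m₂) mod p = 1·(27 − 38) mod 29 = 18.
m = m₂ + h·q = 38 + 18·59 = 1100.

1100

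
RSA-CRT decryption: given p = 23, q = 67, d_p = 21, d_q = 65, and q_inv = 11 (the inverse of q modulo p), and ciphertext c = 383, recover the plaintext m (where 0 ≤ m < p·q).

342

m₁ = c^(d_p) mod p: c ≡ 15 (mod 23), and 15^21 mod 23 = 20.
m₂ = c^(d_q) mod q: c ≡ 48 (mod 67), and 48^65 mod 67 = 7.
h = q_inv·(m₁ − m₂) mod p = 11·(20 − 7) mod 23 = 5.
m = m₂ + h·q = 7 + 5·67 = 342.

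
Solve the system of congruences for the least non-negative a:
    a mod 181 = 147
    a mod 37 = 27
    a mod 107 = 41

From a ≡ 147 (mod 181) write a = 147 + 181t. Substituting into a ≡ 27 (mod 37) gives 181t ≡ 28 (mod 37), and since 33⁻¹ ≡ 9 (mod 37), t ≡ 30. Hence a ≡ 147 + 181·30 = 5577 (mod 6697).
From a ≡ 5577 (mod 6697) write a = 5577 + 6697t. Substituting into a ≡ 41 (mod 107) gives 6697t ≡ 28 (mod 107), and since 63⁻¹ ≡ 17 (mod 107), t ≡ 48. Hence a ≡ 5577 + 6697·48 = 327033 (mod 716579).

327033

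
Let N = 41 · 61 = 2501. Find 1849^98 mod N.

Mod 41: 1849 ≡ 4; by Fermat, exponent reduces to 98 mod 40 = 18; 4^18 ≡ 18 (mod 41).
Mod 61: 1849 ≡ 19; by Fermat, exponent reduces to 98 mod 60 = 38; 19^38 ≡ 15 (mod 61).
Combine by CRT: x ≡ 18 (mod 41), x ≡ 15 (mod 61) ⇒ x ≡ 2150 (mod 2501).

2150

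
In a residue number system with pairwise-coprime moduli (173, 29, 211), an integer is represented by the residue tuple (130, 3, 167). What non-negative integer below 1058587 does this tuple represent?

The moduli are pairwise coprime; N = 173·29·211 = 1058587.
N/173 = 6119; 6119 ≡ 64 (mod 173); 64·73 ≡ 1, so inverse 73.
N/29 = 36503; 36503 ≡ 21 (mod 29); 21·18 ≡ 1, so inverse 18.
N/211 = 5017; 5017 ≡ 164 (mod 211); 164·202 ≡ 1, so inverse 202.
x ≡ 130·6119·73 + 3·36503·18 + 167·5017·202 = 229283950.
229283950 mod 1058587 = 629158.

629158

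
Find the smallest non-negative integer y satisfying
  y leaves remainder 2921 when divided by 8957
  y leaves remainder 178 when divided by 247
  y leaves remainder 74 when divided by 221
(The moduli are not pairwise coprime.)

952363

gcd(8957, 247) = 13 and 13 | (178 − 2921), so the pair is consistent; merging gives y ≡ 101448 (mod 170183), where 170183 = lcm(8957, 247).
gcd(170183, 221) = 13 and 13 | (74 − 101448), so the pair is consistent; merging gives y ≡ 952363 (mod 2893111), where 2893111 = lcm(170183, 221).
The solution is unique modulo lcm(8957, 247, 221) = 2893111.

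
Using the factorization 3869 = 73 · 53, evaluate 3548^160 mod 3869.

3632

Mod 73: 3548 ≡ 44; by Fermat, exponent reduces to 160 mod 72 = 16; 44^16 ≡ 55 (mod 73).
Mod 53: 3548 ≡ 50; by Fermat, exponent reduces to 160 mod 52 = 4; 50^4 ≡ 28 (mod 53).
Combine by CRT: x ≡ 55 (mod 73), x ≡ 28 (mod 53) ⇒ x ≡ 3632 (mod 3869).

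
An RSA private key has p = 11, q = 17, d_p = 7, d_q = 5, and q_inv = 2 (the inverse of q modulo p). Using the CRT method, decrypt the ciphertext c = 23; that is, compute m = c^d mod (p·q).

177

m₁ = c^(d_p) mod p: c ≡ 1 (mod 11), and 1^7 mod 11 = 1.
m₂ = c^(d_q) mod q: c ≡ 6 (mod 17), and 6^5 mod 17 = 7.
h = q_inv·(m₁ − m₂) mod p = 2·(1 − 7) mod 11 = 10.
m = m₂ + h·q = 7 + 10·17 = 177.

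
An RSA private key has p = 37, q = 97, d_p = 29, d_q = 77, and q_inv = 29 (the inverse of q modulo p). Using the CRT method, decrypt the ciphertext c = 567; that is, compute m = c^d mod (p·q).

3067

m₁ = c^(d_p) mod p: c ≡ 12 (mod 37), and 12^29 mod 37 = 33.
m₂ = c^(d_q) mod q: c ≡ 82 (mod 97), and 82^77 mod 97 = 60.
h = q_inv·(m₁ − m₂) mod p = 29·(33 − 60) mod 37 = 31.
m = m₂ + h·q = 60 + 31·97 = 3067.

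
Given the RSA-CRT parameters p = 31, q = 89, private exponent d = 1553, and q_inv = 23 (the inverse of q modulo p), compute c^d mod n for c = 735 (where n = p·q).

96

d_p = d mod (p−1) = 1553 mod 30 = 23; d_q = d mod (q−1) = 57.
m₁ = c^(d_p) mod p: c ≡ 22 (mod 31), and 22^23 mod 31 = 3.
m₂ = c^(d_q) mod q: c ≡ 23 (mod 89), and 23^57 mod 89 = 7.
h = q_inv·(m₁ − m₂) mod p = 23·(3 − 7) mod 31 = 1.
m = m₂ + h·q = 7 + 1·89 = 96.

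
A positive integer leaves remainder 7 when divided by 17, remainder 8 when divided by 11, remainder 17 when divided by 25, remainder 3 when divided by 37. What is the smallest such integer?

From t ≡ 7 (mod 17) write t = 7 + 17s. Substituting into t ≡ 8 (mod 11) gives 17s ≡ 1 (mod 11), and since 6⁻¹ ≡ 2 (mod 11), s ≡ 2. Hence t ≡ 7 + 17·2 = 41 (mod 187).
From t ≡ 41 (mod 187) write t = 41 + 187s. Substituting into t ≡ 17 (mod 25) gives 187s ≡ 1 (mod 25), and since 12⁻¹ ≡ 23 (mod 25), s ≡ 23. Hence t ≡ 41 + 187·23 = 4342 (mod 4675).
From t ≡ 4342 (mod 4675) write t = 4342 + 4675s. Substituting into t ≡ 3 (mod 37) gives 4675s ≡ 27 (mod 37), and since 13⁻¹ ≡ 20 (mod 37), s ≡ 22. Hence t ≡ 4342 + 4675·22 = 107192 (mod 172975).

107192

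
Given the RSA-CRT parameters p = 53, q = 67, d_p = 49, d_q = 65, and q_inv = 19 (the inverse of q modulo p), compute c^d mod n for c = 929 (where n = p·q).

387

m₁ = c^(d_p) mod p: c ≡ 28 (mod 53), and 28^49 mod 53 = 16.
m₂ = c^(d_q) mod q: c ≡ 58 (mod 67), and 58^65 mod 67 = 52.
h = q_inv·(m₁ − m₂) mod p = 19·(16 − 52) mod 53 = 5.
m = m₂ + h·q = 52 + 5·67 = 387.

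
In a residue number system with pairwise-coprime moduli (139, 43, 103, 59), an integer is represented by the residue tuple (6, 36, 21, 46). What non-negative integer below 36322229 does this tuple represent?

The moduli are pairwise coprime; N = 139·43·103·59 = 36322229.
N/139 = 261311; 261311 ≡ 130 (mod 139); 130·108 ≡ 1, so inverse 108.
N/43 = 844703; 844703 ≡ 11 (mod 43); 11·4 ≡ 1, so inverse 4.
N/103 = 352643; 352643 ≡ 74 (mod 103); 74·71 ≡ 1, so inverse 71.
N/59 = 615631; 615631 ≡ 25 (mod 59); 25·26 ≡ 1, so inverse 26.
x ≡ 6·261311·108 + 36·844703·4 + 21·352643·71 + 46·615631·26 = 1553052149.
1553052149 mod 36322229 = 27518531.

27518531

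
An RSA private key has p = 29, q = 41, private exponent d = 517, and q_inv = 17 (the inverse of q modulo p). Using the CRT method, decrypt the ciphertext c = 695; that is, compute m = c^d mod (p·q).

579

d_p = d mod (p−1) = 517 mod 28 = 13; d_q = d mod (q−1) = 37.
m₁ = c^(d_p) mod p: c ≡ 28 (mod 29), and 28^13 mod 29 = 28.
m₂ = c^(d_q) mod q: c ≡ 39 (mod 41), and 39^37 mod 41 = 5.
h = q_inv·(m₁ − m₂) mod p = 17·(28 − 5) mod 29 = 14.
m = m₂ + h·q = 5 + 14·41 = 579.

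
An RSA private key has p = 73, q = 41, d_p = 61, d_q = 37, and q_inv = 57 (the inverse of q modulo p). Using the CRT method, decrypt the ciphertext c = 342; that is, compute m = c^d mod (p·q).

765

m₁ = c^(d_p) mod p: c ≡ 50 (mod 73), and 50^61 mod 73 = 35.
m₂ = c^(d_q) mod q: c ≡ 14 (mod 41), and 14^37 mod 41 = 27.
h = q_inv·(m₁ − m₂) mod p = 57·(35 − 27) mod 73 = 18.
m = m₂ + h·q = 27 + 18·41 = 765.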